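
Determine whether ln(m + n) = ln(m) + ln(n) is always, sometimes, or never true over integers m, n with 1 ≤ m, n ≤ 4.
Sometimes true

It holds at (m, n) = (2, 2) (both sides equal ln(4) ≈ 1.386), but fails at (m, n) = (3, 1) (LHS = ln(4) ≈ 1.386, RHS = ln(3) ≈ 1.099).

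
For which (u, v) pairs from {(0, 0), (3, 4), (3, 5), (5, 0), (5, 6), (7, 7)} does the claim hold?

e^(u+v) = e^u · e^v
Testing each pair:
(0, 0): LHS = 1, RHS = 1 → holds
(3, 4): LHS = e^7 ≈ 1097, RHS = e^7 ≈ 1097 → holds
(3, 5): LHS = e^8 ≈ 2981, RHS = e^8 ≈ 2981 → holds
(5, 0): LHS = e^5 ≈ 148.4, RHS = e^5 ≈ 148.4 → holds
(5, 6): LHS = e^11 ≈ 59874.1, RHS = e^11 ≈ 59874.1 → holds
(7, 7): LHS = e^14 ≈ 1202604.3, RHS = e^14 ≈ 1202604.3 → holds

Every pair satisfies the claim.

Answer: All pairs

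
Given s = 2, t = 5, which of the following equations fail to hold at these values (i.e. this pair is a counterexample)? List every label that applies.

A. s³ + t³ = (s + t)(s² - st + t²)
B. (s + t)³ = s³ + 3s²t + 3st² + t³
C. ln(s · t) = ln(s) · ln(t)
C

Evaluating each claim at the given values:
A. LHS = 133, RHS = 133 → holds here (LHS = RHS)
B. LHS = 343, RHS = 343 → holds here (LHS = RHS)
C. LHS = ln(10) ≈ 2.303, RHS = ln(2)·ln(5) ≈ 1.116 → fails here (LHS ≠ RHS)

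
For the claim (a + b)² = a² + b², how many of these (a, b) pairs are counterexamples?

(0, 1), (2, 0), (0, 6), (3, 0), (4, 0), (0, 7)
0

Testing each pair:
(0, 1): LHS = 1, RHS = 1 → satisfies claim
(2, 0): LHS = 4, RHS = 4 → satisfies claim
(0, 6): LHS = 36, RHS = 36 → satisfies claim
(3, 0): LHS = 9, RHS = 9 → satisfies claim
(4, 0): LHS = 16, RHS = 16 → satisfies claim
(0, 7): LHS = 49, RHS = 49 → satisfies claim

That makes 0 counterexamples.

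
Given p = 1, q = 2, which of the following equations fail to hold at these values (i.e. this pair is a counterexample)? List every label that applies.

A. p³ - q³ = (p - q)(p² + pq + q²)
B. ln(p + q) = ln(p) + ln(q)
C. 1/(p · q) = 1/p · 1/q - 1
B, C

Evaluating each claim at the given values:
A. LHS = -7, RHS = -7 → holds here (LHS = RHS)
B. LHS = ln(3) ≈ 1.099, RHS = ln(2) ≈ 0.6931 → fails here (LHS ≠ RHS)
C. LHS = 1/2, RHS = -1/2 → fails here (LHS ≠ RHS)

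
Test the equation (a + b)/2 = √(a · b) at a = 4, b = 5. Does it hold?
Substituting a = 4, b = 5:

LHS = (4 + 5)/2 = 9/2
RHS = √(4 · 5) = 2·√(5) ≈ 4.472

LHS ≠ RHS, so the equation does not hold at this point.

Answer: Fails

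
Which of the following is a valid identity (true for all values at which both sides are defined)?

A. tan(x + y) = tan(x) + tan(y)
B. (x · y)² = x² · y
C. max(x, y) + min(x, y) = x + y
A: fails at (5, 5) — LHS = tan(10) ≈ 0.6484, RHS = 2·tan(5) ≈ -6.761.
B: fails at (4, 4) — LHS = 256, RHS = 64.
C: holds — e.g. at (4, 6), both sides equal 10.

Answer: C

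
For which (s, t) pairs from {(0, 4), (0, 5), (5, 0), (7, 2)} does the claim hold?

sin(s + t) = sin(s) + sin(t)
(0, 4), (0, 5), (5, 0)

Testing each pair:
(0, 4): LHS = sin(4) ≈ -0.7568, RHS = sin(4) ≈ -0.7568 → holds
(0, 5): LHS = sin(5) ≈ -0.9589, RHS = sin(5) ≈ -0.9589 → holds
(5, 0): LHS = sin(5) ≈ -0.9589, RHS = sin(5) ≈ -0.9589 → holds
(7, 2): LHS = sin(9) ≈ 0.4121, RHS = sin(7) + sin(2) ≈ 1.566 → fails

3 of 4 pairs satisfy the claim.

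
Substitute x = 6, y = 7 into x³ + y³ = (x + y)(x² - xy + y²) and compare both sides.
LHS = 6³ + 7³ = 559
RHS = (6 + 7)(6² - 6·7 + 7²) = 559

LHS = RHS: the two sides agree.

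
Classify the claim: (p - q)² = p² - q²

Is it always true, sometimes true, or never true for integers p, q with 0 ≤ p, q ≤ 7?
It holds at (p, q) = (1, 0) (both sides equal 1), but fails at (p, q) = (0, 4) (LHS = 16, RHS = -16).

Answer: Sometimes true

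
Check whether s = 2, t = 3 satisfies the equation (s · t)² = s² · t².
Substituting s = 2, t = 3:

LHS = (2 · 3)² = 36
RHS = 2² · 3² = 36

LHS = RHS, so the equation holds at this point.

Answer: Holds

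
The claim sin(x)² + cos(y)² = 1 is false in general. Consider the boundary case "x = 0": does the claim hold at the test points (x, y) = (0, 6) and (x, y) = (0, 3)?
At (0, 6): LHS = cos(6)² ≈ 0.9219 ≠ RHS = 1
At (0, 3): LHS = cos(3)² ≈ 0.9801 ≠ RHS = 1

Answer: No, fails at both test points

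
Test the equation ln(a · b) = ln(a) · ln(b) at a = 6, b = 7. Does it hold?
Fails

Substituting a = 6, b = 7:

LHS = ln(6 · 7) = ln(42) ≈ 3.738
RHS = ln(6) · ln(7) ≈ 3.487

LHS ≠ RHS, so the equation does not hold at this point.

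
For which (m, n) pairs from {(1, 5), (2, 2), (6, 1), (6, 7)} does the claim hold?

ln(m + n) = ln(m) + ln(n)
Testing each pair:
(1, 5): LHS = ln(6) ≈ 1.792, RHS = ln(5) ≈ 1.609 → fails
(2, 2): LHS = ln(4) ≈ 1.386, RHS = 2·ln(2) ≈ 1.386 → holds
(6, 1): LHS = ln(7) ≈ 1.946, RHS = ln(6) ≈ 1.792 → fails
(6, 7): LHS = ln(13) ≈ 2.565, RHS = ln(6) + ln(7) ≈ 3.738 → fails

1 of 4 pairs satisfies the claim.

Answer: (2, 2)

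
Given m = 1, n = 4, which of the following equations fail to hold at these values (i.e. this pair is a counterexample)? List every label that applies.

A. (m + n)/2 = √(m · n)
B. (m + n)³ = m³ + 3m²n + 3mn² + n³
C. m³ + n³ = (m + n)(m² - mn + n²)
Evaluating each claim at the given values:
A. LHS = 5/2, RHS = 2 → fails here (LHS ≠ RHS)
B. LHS = 125, RHS = 125 → holds here (LHS = RHS)
C. LHS = 65, RHS = 65 → holds here (LHS = RHS)

Answer: A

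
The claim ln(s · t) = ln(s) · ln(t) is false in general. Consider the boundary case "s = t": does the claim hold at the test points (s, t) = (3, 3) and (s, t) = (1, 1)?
At (3, 3): LHS = ln(9) ≈ 2.197 ≠ RHS = ln(3)² ≈ 1.207
At (1, 1): LHS = 0, RHS = 0 → equal

Answer: Only at (1, 1)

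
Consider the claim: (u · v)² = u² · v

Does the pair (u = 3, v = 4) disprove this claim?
Substituting u = 3, v = 4:
LHS = (3 · 4)² = 144
RHS = 3² · 4 = 36

Since LHS ≠ RHS, this pair disproves the claim.

Answer: Yes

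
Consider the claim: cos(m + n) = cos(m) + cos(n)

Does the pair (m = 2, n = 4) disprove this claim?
Yes

Substituting m = 2, n = 4:
LHS = cos(2 + 4) = cos(6) ≈ 0.9602
RHS = cos(2) + cos(4) ≈ -1.07

Since LHS ≠ RHS, this pair disproves the claim.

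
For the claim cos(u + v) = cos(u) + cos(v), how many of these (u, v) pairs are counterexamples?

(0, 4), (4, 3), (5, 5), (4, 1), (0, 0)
Testing each pair:
(0, 4): LHS = cos(4) ≈ -0.6536, RHS = cos(4) + 1 ≈ 0.3464 → counterexample
(4, 3): LHS = cos(7) ≈ 0.7539, RHS = cos(3) + cos(4) ≈ -1.644 → counterexample
(5, 5): LHS = cos(10) ≈ -0.8391, RHS = 2·cos(5) ≈ 0.5673 → counterexample
(4, 1): LHS = cos(5) ≈ 0.2837, RHS = cos(4) + cos(1) ≈ -0.1133 → counterexample
(0, 0): LHS = 1, RHS = 2 → counterexample

That makes 5 counterexamples.

Answer: 5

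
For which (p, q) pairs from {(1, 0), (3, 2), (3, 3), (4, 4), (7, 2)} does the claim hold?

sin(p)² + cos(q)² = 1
Testing each pair:
(1, 0): LHS = sin(1)² + 1 ≈ 1.708, RHS = 1 → fails
(3, 2): LHS = sin(3)² + cos(2)² ≈ 0.1931, RHS = 1 → fails
(3, 3): LHS = sin(3)² + cos(3)² = 1, RHS = 1 → holds
(4, 4): LHS = cos(4)² + sin(4)² = 1, RHS = 1 → holds
(7, 2): LHS = cos(2)² + sin(7)² ≈ 0.6048, RHS = 1 → fails

2 of 5 pairs satisfy the claim.

Answer: (3, 3), (4, 4)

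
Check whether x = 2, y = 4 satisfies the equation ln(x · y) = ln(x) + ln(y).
Substituting x = 2, y = 4:

LHS = ln(2 · 4) = ln(8) ≈ 2.079
RHS = ln(2) + ln(4) ≈ 2.079

LHS = RHS, so the equation holds at this point.

Answer: Holds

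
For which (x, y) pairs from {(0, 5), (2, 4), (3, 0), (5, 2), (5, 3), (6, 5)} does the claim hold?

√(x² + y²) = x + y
(0, 5), (3, 0)

Testing each pair:
(0, 5): LHS = 5, RHS = 5 → holds
(2, 4): LHS = 2·√(5) ≈ 4.472, RHS = 6 → fails
(3, 0): LHS = 3, RHS = 3 → holds
(5, 2): LHS = √(29) ≈ 5.385, RHS = 7 → fails
(5, 3): LHS = √(34) ≈ 5.831, RHS = 8 → fails
(6, 5): LHS = √(61) ≈ 7.81, RHS = 11 → fails

2 of 6 pairs satisfy the claim.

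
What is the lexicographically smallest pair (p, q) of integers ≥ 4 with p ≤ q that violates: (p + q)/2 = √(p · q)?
(p, q) = (4, 5)

Substituting (4, 5) into the claim:
LHS = (4 + 5)/2 = 9/2
RHS = √(4 · 5) = 2·√(5) ≈ 4.472

Since LHS ≠ RHS, this pair disproves the claim, and no lexicographically smaller pair (p ≤ q, integers ≥ 4) does.

For instance (5, 8) is also a counterexample (LHS = 13/2, RHS = 2·√(10) ≈ 6.325), but it's lexicographically larger.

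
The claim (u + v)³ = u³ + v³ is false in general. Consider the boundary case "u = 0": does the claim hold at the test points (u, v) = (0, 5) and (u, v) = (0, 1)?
Yes, holds at both test points

At (0, 5): LHS = 125, RHS = 125 → equal
At (0, 1): LHS = 1, RHS = 1 → equal

So the claim does hold at both of these boundary points, even though it is not an identity.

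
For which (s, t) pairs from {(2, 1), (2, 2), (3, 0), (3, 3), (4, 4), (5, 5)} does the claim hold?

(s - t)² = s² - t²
(2, 2), (3, 0), (3, 3), (4, 4), (5, 5)

Testing each pair:
(2, 1): LHS = 1, RHS = 3 → fails
(2, 2): LHS = 0, RHS = 0 → holds
(3, 0): LHS = 9, RHS = 9 → holds
(3, 3): LHS = 0, RHS = 0 → holds
(4, 4): LHS = 0, RHS = 0 → holds
(5, 5): LHS = 0, RHS = 0 → holds

5 of 6 pairs satisfy the claim.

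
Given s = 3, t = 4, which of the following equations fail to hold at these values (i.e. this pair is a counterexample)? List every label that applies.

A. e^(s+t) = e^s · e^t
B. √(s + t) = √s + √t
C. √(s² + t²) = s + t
Evaluating each claim at the given values:
A. LHS = e^7 ≈ 1097, RHS = e^7 ≈ 1097 → holds here (LHS = RHS)
B. LHS = √(7) ≈ 2.646, RHS = √(3) + 2 ≈ 3.732 → fails here (LHS ≠ RHS)
C. LHS = 5, RHS = 7 → fails here (LHS ≠ RHS)

Answer: B, C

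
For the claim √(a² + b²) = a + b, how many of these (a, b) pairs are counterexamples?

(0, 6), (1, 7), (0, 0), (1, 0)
Testing each pair:
(0, 6): LHS = 6, RHS = 6 → satisfies claim
(1, 7): LHS = 5·√(2) ≈ 7.071, RHS = 8 → counterexample
(0, 0): LHS = 0, RHS = 0 → satisfies claim
(1, 0): LHS = 1, RHS = 1 → satisfies claim

That makes 1 counterexample.

Answer: 1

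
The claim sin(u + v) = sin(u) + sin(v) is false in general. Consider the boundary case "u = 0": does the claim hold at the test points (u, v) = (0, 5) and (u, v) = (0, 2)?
Yes, holds at both test points

At (0, 5): LHS = sin(5) ≈ -0.9589, RHS = sin(5) ≈ -0.9589 → equal
At (0, 2): LHS = sin(2) ≈ 0.9093, RHS = sin(2) ≈ 0.9093 → equal

So the claim does hold at both of these boundary points, even though it is not an identity.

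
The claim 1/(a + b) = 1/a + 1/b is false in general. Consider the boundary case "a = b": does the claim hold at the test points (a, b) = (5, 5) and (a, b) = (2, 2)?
At (5, 5): LHS = 1/10 ≠ RHS = 2/5
At (2, 2): LHS = 1/4 ≠ RHS = 1

Answer: No, fails at both test points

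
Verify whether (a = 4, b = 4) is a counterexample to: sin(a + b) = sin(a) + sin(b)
Substituting a = 4, b = 4:
LHS = sin(4 + 4) = sin(8) ≈ 0.9894
RHS = sin(4) + sin(4) = 2·sin(4) ≈ -1.514

Since LHS ≠ RHS, this pair disproves the claim.

Answer: Yes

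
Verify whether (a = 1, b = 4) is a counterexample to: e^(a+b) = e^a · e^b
Substituting a = 1, b = 4:
LHS = e^(1+4) = e^5 ≈ 148.4
RHS = e^1 · e^4 = e^5 ≈ 148.4

The sides agree, so this pair does not disprove the claim.

Answer: No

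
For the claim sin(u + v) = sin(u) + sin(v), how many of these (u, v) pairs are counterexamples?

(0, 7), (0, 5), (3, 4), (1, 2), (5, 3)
Testing each pair:
(0, 7): LHS = sin(7) ≈ 0.657, RHS = sin(7) ≈ 0.657 → satisfies claim
(0, 5): LHS = sin(5) ≈ -0.9589, RHS = sin(5) ≈ -0.9589 → satisfies claim
(3, 4): LHS = sin(7) ≈ 0.657, RHS = sin(4) + sin(3) ≈ -0.6157 → counterexample
(1, 2): LHS = sin(3) ≈ 0.1411, RHS = sin(1) + sin(2) ≈ 1.751 → counterexample
(5, 3): LHS = sin(8) ≈ 0.9894, RHS = sin(5) + sin(3) ≈ -0.8178 → counterexample

That makes 3 counterexamples.

Answer: 3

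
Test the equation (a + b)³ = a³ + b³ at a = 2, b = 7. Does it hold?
Fails

Substituting a = 2, b = 7:

LHS = (2 + 7)³ = 729
RHS = 2³ + 7³ = 351

LHS ≠ RHS, so the equation does not hold at this point.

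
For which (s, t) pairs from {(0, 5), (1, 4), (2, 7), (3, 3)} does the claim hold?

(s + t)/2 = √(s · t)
Testing each pair:
(0, 5): LHS = 5/2, RHS = 0 → fails
(1, 4): LHS = 5/2, RHS = 2 → fails
(2, 7): LHS = 9/2, RHS = √(14) ≈ 3.742 → fails
(3, 3): LHS = 3, RHS = 3 → holds

1 of 4 pairs satisfies the claim.

Answer: (3, 3)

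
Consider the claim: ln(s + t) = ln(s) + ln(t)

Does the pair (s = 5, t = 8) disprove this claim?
Substituting s = 5, t = 8:
LHS = ln(5 + 8) = ln(13) ≈ 2.565
RHS = ln(5) + ln(8) ≈ 3.689

Since LHS ≠ RHS, this pair disproves the claim.

Answer: Yes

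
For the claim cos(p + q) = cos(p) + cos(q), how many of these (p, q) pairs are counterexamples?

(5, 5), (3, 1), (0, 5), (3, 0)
Testing each pair:
(5, 5): LHS = cos(10) ≈ -0.8391, RHS = 2·cos(5) ≈ 0.5673 → counterexample
(3, 1): LHS = cos(4) ≈ -0.6536, RHS = cos(3) + cos(1) ≈ -0.4497 → counterexample
(0, 5): LHS = cos(5) ≈ 0.2837, RHS = cos(5) + 1 ≈ 1.284 → counterexample
(3, 0): LHS = cos(3) ≈ -0.99, RHS = cos(3) + 1 ≈ 0.01001 → counterexample

That makes 4 counterexamples.

Answer: 4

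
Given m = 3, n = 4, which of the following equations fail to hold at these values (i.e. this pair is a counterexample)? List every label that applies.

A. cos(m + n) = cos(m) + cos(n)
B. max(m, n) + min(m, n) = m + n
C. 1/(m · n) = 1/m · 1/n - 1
A, C

Evaluating each claim at the given values:
A. LHS = cos(7) ≈ 0.7539, RHS = cos(3) + cos(4) ≈ -1.644 → fails here (LHS ≠ RHS)
B. LHS = 7, RHS = 7 → holds here (LHS = RHS)
C. LHS = 1/12, RHS = -11/12 → fails here (LHS ≠ RHS)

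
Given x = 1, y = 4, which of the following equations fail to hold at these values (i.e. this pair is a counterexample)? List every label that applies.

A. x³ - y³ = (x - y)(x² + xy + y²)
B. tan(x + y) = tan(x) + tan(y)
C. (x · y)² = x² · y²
Evaluating each claim at the given values:
A. LHS = -63, RHS = -63 → holds here (LHS = RHS)
B. LHS = tan(5) ≈ -3.381, RHS = tan(4) + tan(1) ≈ 2.715 → fails here (LHS ≠ RHS)
C. LHS = 16, RHS = 16 → holds here (LHS = RHS)

Answer: B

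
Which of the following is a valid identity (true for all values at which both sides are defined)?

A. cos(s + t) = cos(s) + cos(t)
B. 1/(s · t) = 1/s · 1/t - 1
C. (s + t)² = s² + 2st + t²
C

A: fails at (2, 4) — LHS = cos(6) ≈ 0.9602, RHS = cos(4) + cos(2) ≈ -1.07.
B: fails at (1, 3) — LHS = 1/3, RHS = -2/3.
C: holds — e.g. at (2, 7), both sides equal 81.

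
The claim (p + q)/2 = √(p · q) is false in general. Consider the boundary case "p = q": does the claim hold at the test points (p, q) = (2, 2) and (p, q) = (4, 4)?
Yes, holds at both test points

At (2, 2): LHS = 2, RHS = 2 → equal
At (4, 4): LHS = 4, RHS = 4 → equal

So the claim does hold at both of these boundary points, even though it is not an identity.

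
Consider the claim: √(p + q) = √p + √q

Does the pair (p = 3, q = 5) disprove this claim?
Yes

Substituting p = 3, q = 5:
LHS = √(3 + 5) = 2·√(2) ≈ 2.828
RHS = √3 + √5 = √(3) + √(5) ≈ 3.968

Since LHS ≠ RHS, this pair disproves the claim.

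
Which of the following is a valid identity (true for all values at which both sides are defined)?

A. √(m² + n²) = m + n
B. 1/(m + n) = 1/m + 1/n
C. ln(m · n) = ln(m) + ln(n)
C

A: fails at (3, 4) — LHS = 5, RHS = 7.
B: fails at (5, 8) — LHS = 1/13, RHS = 13/40.
C: holds — e.g. at (2, 4), both sides equal ln(8) ≈ 2.079.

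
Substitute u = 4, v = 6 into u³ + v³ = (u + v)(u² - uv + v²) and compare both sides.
LHS = 4³ + 6³ = 280
RHS = (4 + 6)(4² - 4·6 + 6²) = 280

LHS = RHS: the two sides agree.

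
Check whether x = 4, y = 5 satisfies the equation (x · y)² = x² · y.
Fails

Substituting x = 4, y = 5:

LHS = (4 · 5)² = 400
RHS = 4² · 5 = 80

LHS ≠ RHS, so the equation does not hold at this point.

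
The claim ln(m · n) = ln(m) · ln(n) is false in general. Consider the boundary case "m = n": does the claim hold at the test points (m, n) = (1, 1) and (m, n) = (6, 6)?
At (1, 1): LHS = 0, RHS = 0 → equal
At (6, 6): LHS = ln(36) ≈ 3.584 ≠ RHS = ln(6)² ≈ 3.21

Answer: Only at (1, 1)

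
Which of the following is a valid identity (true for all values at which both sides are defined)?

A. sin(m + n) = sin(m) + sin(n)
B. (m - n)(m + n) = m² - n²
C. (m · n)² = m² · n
A: fails at (1, 2) — LHS = sin(3) ≈ 0.1411, RHS = sin(1) + sin(2) ≈ 1.751.
B: holds — e.g. at (6, 7), both sides equal -13.
C: fails at (1, 5) — LHS = 25, RHS = 5.

Answer: B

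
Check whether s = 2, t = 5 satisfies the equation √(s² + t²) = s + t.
Fails

Substituting s = 2, t = 5:

LHS = √(2² + 5²) = √(29) ≈ 5.385
RHS = 2 + 5 = 7

LHS ≠ RHS, so the equation does not hold at this point.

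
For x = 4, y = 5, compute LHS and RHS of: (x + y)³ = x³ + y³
LHS = (4 + 5)³ = 729
RHS = 4³ + 5³ = 189

LHS ≠ RHS, so the equation does not hold here.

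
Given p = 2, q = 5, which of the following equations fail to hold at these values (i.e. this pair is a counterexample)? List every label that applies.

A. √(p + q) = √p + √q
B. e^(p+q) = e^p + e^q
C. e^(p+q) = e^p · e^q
A, B

Evaluating each claim at the given values:
A. LHS = √(7) ≈ 2.646, RHS = √(2) + √(5) ≈ 3.65 → fails here (LHS ≠ RHS)
B. LHS = e^7 ≈ 1097, RHS = e^2 + e^5 ≈ 155.8 → fails here (LHS ≠ RHS)
C. LHS = e^7 ≈ 1097, RHS = e^7 ≈ 1097 → holds here (LHS = RHS)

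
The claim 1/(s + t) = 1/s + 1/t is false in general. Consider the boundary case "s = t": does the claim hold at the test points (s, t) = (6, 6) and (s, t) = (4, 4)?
At (6, 6): LHS = 1/12 ≠ RHS = 1/3
At (4, 4): LHS = 1/8 ≠ RHS = 1/2

Answer: No, fails at both test points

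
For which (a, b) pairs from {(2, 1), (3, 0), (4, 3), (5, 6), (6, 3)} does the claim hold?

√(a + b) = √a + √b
(3, 0)

Testing each pair:
(2, 1): LHS = √(3) ≈ 1.732, RHS = 1 + √(2) ≈ 2.414 → fails
(3, 0): LHS = √(3) ≈ 1.732, RHS = √(3) ≈ 1.732 → holds
(4, 3): LHS = √(7) ≈ 2.646, RHS = √(3) + 2 ≈ 3.732 → fails
(5, 6): LHS = √(11) ≈ 3.317, RHS = √(5) + √(6) ≈ 4.686 → fails
(6, 3): LHS = 3, RHS = √(3) + √(6) ≈ 4.182 → fails

1 of 5 pairs satisfies the claim.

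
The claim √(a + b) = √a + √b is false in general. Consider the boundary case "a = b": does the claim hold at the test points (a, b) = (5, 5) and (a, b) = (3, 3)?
At (5, 5): LHS = √(10) ≈ 3.162 ≠ RHS = 2·√(5) ≈ 4.472
At (3, 3): LHS = √(6) ≈ 2.449 ≠ RHS = 2·√(3) ≈ 3.464

Answer: No, fails at both test points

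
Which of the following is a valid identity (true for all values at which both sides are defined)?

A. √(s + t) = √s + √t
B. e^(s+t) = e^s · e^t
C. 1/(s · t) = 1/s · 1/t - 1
B

A: fails at (1, 4) — LHS = √(5) ≈ 2.236, RHS = 3.
B: holds — e.g. at (2, 5), both sides equal e^7 ≈ 1097.
C: fails at (2, 4) — LHS = 1/8, RHS = -7/8.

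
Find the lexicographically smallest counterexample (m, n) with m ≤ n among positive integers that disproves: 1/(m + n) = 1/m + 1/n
(m, n) = (1, 1)

Substituting (1, 1) into the claim:
LHS = 1/(1 + 1) = 1/2
RHS = 1/1 + 1/1 = 2

Since LHS ≠ RHS, this pair disproves the claim, and no lexicographically smaller pair (m ≤ n, positive integers) does.

For instance (7, 7) is also a counterexample (LHS = 1/14, RHS = 2/7), but it's lexicographically larger.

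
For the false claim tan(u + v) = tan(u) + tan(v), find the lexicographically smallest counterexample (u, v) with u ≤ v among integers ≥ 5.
Substituting (5, 5) into the claim:
LHS = tan(5 + 5) = tan(10) ≈ 0.6484
RHS = tan(5) + tan(5) = 2·tan(5) ≈ -6.761

Since LHS ≠ RHS, this pair disproves the claim, and no lexicographically smaller pair (u ≤ v, integers ≥ 5) does.

For instance (5, 11) is also a counterexample (LHS = tan(16) ≈ 0.3006, RHS = tan(11) + tan(5) ≈ -229.3), but it's lexicographically larger.

Answer: (u, v) = (5, 5)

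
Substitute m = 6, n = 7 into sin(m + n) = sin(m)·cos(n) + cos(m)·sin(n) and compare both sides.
LHS = sin(6 + 7) = sin(13) ≈ 0.4202
RHS = sin(6)·cos(7) + cos(6)·sin(7) = sin(6)·cos(7) + sin(7)·cos(6) ≈ 0.4202

LHS = RHS: the two sides agree.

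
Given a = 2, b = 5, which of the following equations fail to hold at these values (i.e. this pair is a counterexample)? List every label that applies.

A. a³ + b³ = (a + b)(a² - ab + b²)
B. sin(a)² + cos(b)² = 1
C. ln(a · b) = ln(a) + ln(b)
B

Evaluating each claim at the given values:
A. LHS = 133, RHS = 133 → holds here (LHS = RHS)
B. LHS = cos(5)² + sin(2)² ≈ 0.9073, RHS = 1 → fails here (LHS ≠ RHS)
C. LHS = ln(10) ≈ 2.303, RHS = ln(2) + ln(5) ≈ 2.303 → holds here (LHS = RHS)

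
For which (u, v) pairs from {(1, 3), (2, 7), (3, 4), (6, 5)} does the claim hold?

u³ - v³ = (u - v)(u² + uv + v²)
All pairs

Testing each pair:
(1, 3): LHS = -26, RHS = -26 → holds
(2, 7): LHS = -335, RHS = -335 → holds
(3, 4): LHS = -37, RHS = -37 → holds
(6, 5): LHS = 91, RHS = 91 → holds

Every pair satisfies the claim.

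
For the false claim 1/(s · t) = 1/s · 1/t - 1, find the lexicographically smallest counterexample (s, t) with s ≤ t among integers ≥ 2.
(s, t) = (2, 2)

Substituting (2, 2) into the claim:
LHS = 1/(2 · 2) = 1/4
RHS = 1/2 · 1/2 - 1 = -3/4

Since LHS ≠ RHS, this pair disproves the claim, and no lexicographically smaller pair (s ≤ t, integers ≥ 2) does.

For instance (2, 7) is also a counterexample (LHS = 1/14, RHS = -13/14), but it's lexicographically larger.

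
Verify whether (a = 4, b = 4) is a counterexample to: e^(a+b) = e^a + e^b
Substituting a = 4, b = 4:
LHS = e^(4+4) = e^8 ≈ 2981
RHS = e^4 + e^4 = 2·e^4 ≈ 109.2

Since LHS ≠ RHS, this pair disproves the claim.

Answer: Yes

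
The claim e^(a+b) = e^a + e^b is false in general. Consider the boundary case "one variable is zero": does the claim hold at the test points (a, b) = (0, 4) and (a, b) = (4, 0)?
No, fails at both test points

At (0, 4): LHS = e^4 ≈ 54.6 ≠ RHS = 1 + e^4 ≈ 55.6
At (4, 0): LHS = e^4 ≈ 54.6 ≠ RHS = 1 + e^4 ≈ 55.6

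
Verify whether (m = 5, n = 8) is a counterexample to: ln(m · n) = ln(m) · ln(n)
Substituting m = 5, n = 8:
LHS = ln(5 · 8) = ln(40) ≈ 3.689
RHS = ln(5) · ln(8) ≈ 3.347

Since LHS ≠ RHS, this pair disproves the claim.

Answer: Yes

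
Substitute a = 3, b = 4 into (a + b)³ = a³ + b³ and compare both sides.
LHS = (3 + 4)³ = 343
RHS = 3³ + 4³ = 91

LHS ≠ RHS, so the equation does not hold here.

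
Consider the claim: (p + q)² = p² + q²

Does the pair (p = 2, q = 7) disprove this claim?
Substituting p = 2, q = 7:
LHS = (2 + 7)² = 81
RHS = 2² + 7² = 53

Since LHS ≠ RHS, this pair disproves the claim.

Answer: Yes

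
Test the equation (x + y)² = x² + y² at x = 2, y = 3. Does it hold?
Substituting x = 2, y = 3:

LHS = (2 + 3)² = 25
RHS = 2² + 3² = 13

LHS ≠ RHS, so the equation does not hold at this point.

Answer: Fails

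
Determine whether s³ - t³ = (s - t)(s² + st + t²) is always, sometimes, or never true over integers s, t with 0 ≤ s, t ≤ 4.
Always true

The identity holds for every pair in the range. For instance at (s, t) = (4, 4): both sides equal 0.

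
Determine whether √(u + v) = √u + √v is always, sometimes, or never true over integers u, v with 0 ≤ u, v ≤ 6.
It holds at (u, v) = (5, 0) (both sides equal √(5) ≈ 2.236), but fails at (u, v) = (4, 6) (LHS = √(10) ≈ 3.162, RHS = 2 + √(6) ≈ 4.449).

Answer: Sometimes true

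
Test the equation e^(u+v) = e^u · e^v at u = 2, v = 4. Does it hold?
Holds

Substituting u = 2, v = 4:

LHS = e^(2+4) = e^6 ≈ 403.4
RHS = e^2 · e^4 = e^6 ≈ 403.4

LHS = RHS, so the equation holds at this point.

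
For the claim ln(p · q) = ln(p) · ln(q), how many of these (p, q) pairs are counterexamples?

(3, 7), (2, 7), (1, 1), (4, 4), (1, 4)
4

Testing each pair:
(3, 7): LHS = ln(21) ≈ 3.045, RHS = ln(3)·ln(7) ≈ 2.138 → counterexample
(2, 7): LHS = ln(14) ≈ 2.639, RHS = ln(2)·ln(7) ≈ 1.349 → counterexample
(1, 1): LHS = 0, RHS = 0 → satisfies claim
(4, 4): LHS = ln(16) ≈ 2.773, RHS = ln(4)² ≈ 1.922 → counterexample
(1, 4): LHS = ln(4) ≈ 1.386, RHS = 0 → counterexample

That makes 4 counterexamples.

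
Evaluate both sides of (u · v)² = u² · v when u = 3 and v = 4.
LHS = (3 · 4)² = 144
RHS = 3² · 4 = 36

LHS ≠ RHS, so the equation does not hold here.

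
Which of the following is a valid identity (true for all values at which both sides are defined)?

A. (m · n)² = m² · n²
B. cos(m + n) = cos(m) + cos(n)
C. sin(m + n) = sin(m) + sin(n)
A

A: holds — e.g. at (4, 5), both sides equal 400.
B: fails at (4, 4) — LHS = cos(8) ≈ -0.1455, RHS = 2·cos(4) ≈ -1.307.
C: fails at (1, 5) — LHS = sin(6) ≈ -0.2794, RHS = sin(5) + sin(1) ≈ -0.1175.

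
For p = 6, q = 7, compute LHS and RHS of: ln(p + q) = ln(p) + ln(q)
LHS = ln(6 + 7) = ln(13) ≈ 2.565
RHS = ln(6) + ln(7) ≈ 3.738

LHS ≠ RHS (they differ by about 1.173), so the equation does not hold here.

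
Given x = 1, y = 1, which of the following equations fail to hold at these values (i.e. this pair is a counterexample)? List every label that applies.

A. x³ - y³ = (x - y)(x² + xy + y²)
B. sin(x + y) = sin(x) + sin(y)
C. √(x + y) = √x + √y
Evaluating each claim at the given values:
A. LHS = 0, RHS = 0 → holds here (LHS = RHS)
B. LHS = sin(2) ≈ 0.9093, RHS = 2·sin(1) ≈ 1.683 → fails here (LHS ≠ RHS)
C. LHS = √(2) ≈ 1.414, RHS = 2 → fails here (LHS ≠ RHS)

Answer: B, C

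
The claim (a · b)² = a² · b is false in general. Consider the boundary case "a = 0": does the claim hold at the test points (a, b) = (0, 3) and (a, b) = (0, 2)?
At (0, 3): LHS = 0, RHS = 0 → equal
At (0, 2): LHS = 0, RHS = 0 → equal

So the claim does hold at both of these boundary points, even though it is not an identity.

Answer: Yes, holds at both test points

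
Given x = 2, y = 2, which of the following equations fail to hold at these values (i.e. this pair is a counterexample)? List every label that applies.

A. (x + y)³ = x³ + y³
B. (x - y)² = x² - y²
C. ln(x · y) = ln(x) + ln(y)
Evaluating each claim at the given values:
A. LHS = 64, RHS = 16 → fails here (LHS ≠ RHS)
B. LHS = 0, RHS = 0 → holds here (LHS = RHS)
C. LHS = ln(4) ≈ 1.386, RHS = 2·ln(2) ≈ 1.386 → holds here (LHS = RHS)

Answer: A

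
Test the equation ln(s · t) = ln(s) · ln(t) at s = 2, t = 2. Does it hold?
Substituting s = 2, t = 2:

LHS = ln(2 · 2) = ln(4) ≈ 1.386
RHS = ln(2) · ln(2) = ln(2)² ≈ 0.4805

LHS ≠ RHS, so the equation does not hold at this point.

Answer: Fails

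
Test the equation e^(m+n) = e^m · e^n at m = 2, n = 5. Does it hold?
Substituting m = 2, n = 5:

LHS = e^(2+5) = e^7 ≈ 1097
RHS = e^2 · e^5 = e^7 ≈ 1097

LHS = RHS, so the equation holds at this point.

Answer: Holds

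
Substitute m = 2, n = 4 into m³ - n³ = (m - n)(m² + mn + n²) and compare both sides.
LHS = 2³ - 4³ = -56
RHS = (2 - 4)(2² + 2·4 + 4²) = -56

LHS = RHS: the two sides agree.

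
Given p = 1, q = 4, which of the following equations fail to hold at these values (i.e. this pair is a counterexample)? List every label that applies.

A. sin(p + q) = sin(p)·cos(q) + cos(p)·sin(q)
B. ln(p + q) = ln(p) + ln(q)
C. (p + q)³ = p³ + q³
Evaluating each claim at the given values:
A. LHS = sin(5) ≈ -0.9589, RHS = sin(1)·cos(4) + sin(4)·cos(1) ≈ -0.9589 → holds here (LHS = RHS)
B. LHS = ln(5) ≈ 1.609, RHS = ln(4) ≈ 1.386 → fails here (LHS ≠ RHS)
C. LHS = 125, RHS = 65 → fails here (LHS ≠ RHS)

Answer: B, C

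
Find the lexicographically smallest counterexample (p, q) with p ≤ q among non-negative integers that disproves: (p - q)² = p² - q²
(p, q) = (0, 1)

At (0, 0): both sides equal 0, so it holds there.

Substituting (0, 1) into the claim:
LHS = (0 - 1)² = 1
RHS = 0² - 1² = -1

Since LHS ≠ RHS, this pair disproves the claim, and no lexicographically smaller pair (p ≤ q, non-negative integers) does.

For instance (2, 6) is also a counterexample (LHS = 16, RHS = -32), but it's lexicographically larger.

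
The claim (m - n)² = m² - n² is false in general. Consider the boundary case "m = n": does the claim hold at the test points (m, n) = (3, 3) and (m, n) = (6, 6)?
Yes, holds at both test points

At (3, 3): LHS = 0, RHS = 0 → equal
At (6, 6): LHS = 0, RHS = 0 → equal

So the claim does hold at both of these boundary points, even though it is not an identity.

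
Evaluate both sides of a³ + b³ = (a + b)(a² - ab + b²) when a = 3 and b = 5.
LHS = 3³ + 5³ = 152
RHS = (3 + 5)(3² - 3·5 + 5²) = 152

LHS = RHS: the two sides agree.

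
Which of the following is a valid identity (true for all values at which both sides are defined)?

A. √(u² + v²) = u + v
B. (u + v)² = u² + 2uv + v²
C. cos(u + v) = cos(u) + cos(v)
B

A: fails at (1, 2) — LHS = √(5) ≈ 2.236, RHS = 3.
B: holds — e.g. at (0, 1), both sides equal 1.
C: fails at (2, 2) — LHS = cos(4) ≈ -0.6536, RHS = 2·cos(2) ≈ -0.8323.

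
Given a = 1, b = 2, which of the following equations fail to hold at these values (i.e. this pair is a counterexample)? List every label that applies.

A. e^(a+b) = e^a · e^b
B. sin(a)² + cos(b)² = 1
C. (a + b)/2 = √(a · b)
Evaluating each claim at the given values:
A. LHS = e^3 ≈ 20.09, RHS = e^3 ≈ 20.09 → holds here (LHS = RHS)
B. LHS = cos(2)² + sin(1)² ≈ 0.8813, RHS = 1 → fails here (LHS ≠ RHS)
C. LHS = 3/2, RHS = √(2) ≈ 1.414 → fails here (LHS ≠ RHS)

Answer: B, C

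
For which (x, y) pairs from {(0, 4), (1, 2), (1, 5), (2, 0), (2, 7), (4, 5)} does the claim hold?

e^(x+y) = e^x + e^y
None

Testing each pair:
(0, 4): LHS = e^4 ≈ 54.6, RHS = 1 + e^4 ≈ 55.6 → fails
(1, 2): LHS = e^3 ≈ 20.09, RHS = e + e^2 ≈ 10.11 → fails
(1, 5): LHS = e^6 ≈ 403.4, RHS = e + e^5 ≈ 151.1 → fails
(2, 0): LHS = e^2 ≈ 7.389, RHS = 1 + e^2 ≈ 8.389 → fails
(2, 7): LHS = e^9 ≈ 8103, RHS = e^2 + e^7 ≈ 1104 → fails
(4, 5): LHS = e^9 ≈ 8103, RHS = e^4 + e^5 ≈ 203 → fails

No pair satisfies the claim.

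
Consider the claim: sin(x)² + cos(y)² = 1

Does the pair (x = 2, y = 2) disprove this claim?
Substituting x = 2, y = 2:
LHS = sin(2)² + cos(2)² = 1
RHS = 1

The sides agree, so this pair does not disprove the claim.

Answer: No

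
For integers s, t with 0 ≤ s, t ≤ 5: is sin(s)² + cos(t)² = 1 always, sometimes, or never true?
It holds at (s, t) = (4, 4) (both sides equal 1), but fails at (s, t) = (3, 5) (LHS = sin(3)² + cos(5)² ≈ 0.1004, RHS = 1).

Answer: Sometimes true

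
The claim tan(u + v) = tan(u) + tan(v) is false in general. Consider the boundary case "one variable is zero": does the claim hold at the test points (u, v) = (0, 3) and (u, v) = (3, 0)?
Yes, holds at both test points

At (0, 3): LHS = tan(3) ≈ -0.1425, RHS = tan(3) ≈ -0.1425 → equal
At (3, 0): LHS = tan(3) ≈ -0.1425, RHS = tan(3) ≈ -0.1425 → equal

So the claim does hold at both of these boundary points, even though it is not an identity.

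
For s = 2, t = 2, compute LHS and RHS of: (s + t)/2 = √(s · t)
LHS = (2 + 2)/2 = 2
RHS = √(2 · 2) = 2

LHS = RHS: the two sides agree.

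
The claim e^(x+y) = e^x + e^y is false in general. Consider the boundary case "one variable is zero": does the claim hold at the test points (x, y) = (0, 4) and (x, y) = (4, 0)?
At (0, 4): LHS = e^4 ≈ 54.6 ≠ RHS = 1 + e^4 ≈ 55.6
At (4, 0): LHS = e^4 ≈ 54.6 ≠ RHS = 1 + e^4 ≈ 55.6

Answer: No, fails at both test points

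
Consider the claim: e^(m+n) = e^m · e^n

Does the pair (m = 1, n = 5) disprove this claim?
No

Substituting m = 1, n = 5:
LHS = e^(1+5) = e^6 ≈ 403.4
RHS = e^1 · e^5 = e^6 ≈ 403.4

The sides agree, so this pair does not disprove the claim.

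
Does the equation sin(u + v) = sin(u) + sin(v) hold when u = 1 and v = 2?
Substituting u = 1, v = 2:

LHS = sin(1 + 2) = sin(3) ≈ 0.1411
RHS = sin(1) + sin(2) ≈ 1.751

LHS ≠ RHS, so the equation does not hold at this point.

Answer: Fails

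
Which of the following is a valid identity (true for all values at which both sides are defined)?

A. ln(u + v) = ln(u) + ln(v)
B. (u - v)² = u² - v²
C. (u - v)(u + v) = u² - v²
A: fails at (5, 8) — LHS = ln(13) ≈ 2.565, RHS = ln(5) + ln(8) ≈ 3.689.
B: fails at (0, 1) — LHS = 1, RHS = -1.
C: holds — e.g. at (5, 5), both sides equal 0.

Answer: C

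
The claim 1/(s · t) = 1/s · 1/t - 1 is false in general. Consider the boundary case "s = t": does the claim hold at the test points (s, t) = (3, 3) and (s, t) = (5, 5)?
At (3, 3): LHS = 1/9 ≠ RHS = -8/9
At (5, 5): LHS = 1/25 ≠ RHS = -24/25

Answer: No, fails at both test points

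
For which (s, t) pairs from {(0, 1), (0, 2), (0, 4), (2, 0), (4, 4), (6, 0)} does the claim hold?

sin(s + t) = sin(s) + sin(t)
Testing each pair:
(0, 1): LHS = sin(1) ≈ 0.8415, RHS = sin(1) ≈ 0.8415 → holds
(0, 2): LHS = sin(2) ≈ 0.9093, RHS = sin(2) ≈ 0.9093 → holds
(0, 4): LHS = sin(4) ≈ -0.7568, RHS = sin(4) ≈ -0.7568 → holds
(2, 0): LHS = sin(2) ≈ 0.9093, RHS = sin(2) ≈ 0.9093 → holds
(4, 4): LHS = sin(8) ≈ 0.9894, RHS = 2·sin(4) ≈ -1.514 → fails
(6, 0): LHS = sin(6) ≈ -0.2794, RHS = sin(6) ≈ -0.2794 → holds

5 of 6 pairs satisfy the claim.

Answer: (0, 1), (0, 2), (0, 4), (2, 0), (6, 0)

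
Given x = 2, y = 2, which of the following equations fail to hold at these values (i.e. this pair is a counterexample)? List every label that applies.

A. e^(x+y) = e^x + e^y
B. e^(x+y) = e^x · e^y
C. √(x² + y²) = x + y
A, C

Evaluating each claim at the given values:
A. LHS = e^4 ≈ 54.6, RHS = 2·e^2 ≈ 14.78 → fails here (LHS ≠ RHS)
B. LHS = e^4 ≈ 54.6, RHS = e^4 ≈ 54.6 → holds here (LHS = RHS)
C. LHS = 2·√(2) ≈ 2.828, RHS = 4 → fails here (LHS ≠ RHS)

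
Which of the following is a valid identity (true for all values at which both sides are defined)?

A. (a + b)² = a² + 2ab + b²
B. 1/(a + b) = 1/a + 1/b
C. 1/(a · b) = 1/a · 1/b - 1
A

A: holds — e.g. at (0, 1), both sides equal 1.
B: fails at (1, 5) — LHS = 1/6, RHS = 6/5.
C: fails at (6, 7) — LHS = 1/42, RHS = -41/42.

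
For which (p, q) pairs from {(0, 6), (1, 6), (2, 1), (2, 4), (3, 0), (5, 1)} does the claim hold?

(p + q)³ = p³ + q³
Testing each pair:
(0, 6): LHS = 216, RHS = 216 → holds
(1, 6): LHS = 343, RHS = 217 → fails
(2, 1): LHS = 27, RHS = 9 → fails
(2, 4): LHS = 216, RHS = 72 → fails
(3, 0): LHS = 27, RHS = 27 → holds
(5, 1): LHS = 216, RHS = 126 → fails

2 of 6 pairs satisfy the claim.

Answer: (0, 6), (3, 0)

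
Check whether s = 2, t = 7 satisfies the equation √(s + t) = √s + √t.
Substituting s = 2, t = 7:

LHS = √(2 + 7) = 3
RHS = √2 + √7 = √(2) + √(7) ≈ 4.06

LHS ≠ RHS, so the equation does not hold at this point.

Answer: Fails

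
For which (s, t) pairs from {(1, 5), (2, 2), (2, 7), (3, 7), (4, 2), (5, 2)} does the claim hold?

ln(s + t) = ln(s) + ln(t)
(2, 2)

Testing each pair:
(1, 5): LHS = ln(6) ≈ 1.792, RHS = ln(5) ≈ 1.609 → fails
(2, 2): LHS = ln(4) ≈ 1.386, RHS = 2·ln(2) ≈ 1.386 → holds
(2, 7): LHS = ln(9) ≈ 2.197, RHS = ln(2) + ln(7) ≈ 2.639 → fails
(3, 7): LHS = ln(10) ≈ 2.303, RHS = ln(3) + ln(7) ≈ 3.045 → fails
(4, 2): LHS = ln(6) ≈ 1.792, RHS = ln(2) + ln(4) ≈ 2.079 → fails
(5, 2): LHS = ln(7) ≈ 1.946, RHS = ln(2) + ln(5) ≈ 2.303 → fails

1 of 6 pairs satisfies the claim.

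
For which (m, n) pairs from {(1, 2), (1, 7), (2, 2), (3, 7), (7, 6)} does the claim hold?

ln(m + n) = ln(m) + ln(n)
(2, 2)

Testing each pair:
(1, 2): LHS = ln(3) ≈ 1.099, RHS = ln(2) ≈ 0.6931 → fails
(1, 7): LHS = ln(8) ≈ 2.079, RHS = ln(7) ≈ 1.946 → fails
(2, 2): LHS = ln(4) ≈ 1.386, RHS = 2·ln(2) ≈ 1.386 → holds
(3, 7): LHS = ln(10) ≈ 2.303, RHS = ln(3) + ln(7) ≈ 3.045 → fails
(7, 6): LHS = ln(13) ≈ 2.565, RHS = ln(6) + ln(7) ≈ 3.738 → fails

1 of 5 pairs satisfies the claim.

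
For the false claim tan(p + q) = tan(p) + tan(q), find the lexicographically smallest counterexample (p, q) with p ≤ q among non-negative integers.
(p, q) = (1, 1)

Substituting (1, 1) into the claim:
LHS = tan(1 + 1) = tan(2) ≈ -2.185
RHS = tan(1) + tan(1) = 2·tan(1) ≈ 3.115

Since LHS ≠ RHS, this pair disproves the claim, and no lexicographically smaller pair (p ≤ q, non-negative integers) does.

For instance (7, 7) is also a counterexample (LHS = tan(14) ≈ 7.245, RHS = 2·tan(7) ≈ 1.743), but it's lexicographically larger.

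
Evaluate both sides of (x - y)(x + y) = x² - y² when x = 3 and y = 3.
LHS = (3 - 3)(3 + 3) = 0
RHS = 3² - 3² = 0

LHS = RHS: the two sides agree.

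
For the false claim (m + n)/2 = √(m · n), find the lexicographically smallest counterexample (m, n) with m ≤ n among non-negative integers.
(m, n) = (0, 1)

At (0, 0): both sides equal 0, so it holds there.

Substituting (0, 1) into the claim:
LHS = (0 + 1)/2 = 1/2
RHS = √(0 · 1) = 0

Since LHS ≠ RHS, this pair disproves the claim, and no lexicographically smaller pair (m ≤ n, non-negative integers) does.

For instance (5, 7) is also a counterexample (LHS = 6, RHS = √(35) ≈ 5.916), but it's lexicographically larger.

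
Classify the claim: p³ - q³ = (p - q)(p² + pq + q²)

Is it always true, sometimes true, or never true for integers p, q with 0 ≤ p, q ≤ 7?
Always true

The identity holds for every pair in the range. For instance at (p, q) = (1, 1): both sides equal 0.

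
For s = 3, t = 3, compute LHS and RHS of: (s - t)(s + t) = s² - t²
LHS = (3 - 3)(3 + 3) = 0
RHS = 3² - 3² = 0

LHS = RHS: the two sides agree.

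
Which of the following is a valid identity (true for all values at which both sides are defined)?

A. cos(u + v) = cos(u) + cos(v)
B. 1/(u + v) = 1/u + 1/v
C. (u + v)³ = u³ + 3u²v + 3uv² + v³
A: fails at (2, 2) — LHS = cos(4) ≈ -0.6536, RHS = 2·cos(2) ≈ -0.8323.
B: fails at (3, 5) — LHS = 1/8, RHS = 8/15.
C: holds — e.g. at (2, 4), both sides equal 216.

Answer: C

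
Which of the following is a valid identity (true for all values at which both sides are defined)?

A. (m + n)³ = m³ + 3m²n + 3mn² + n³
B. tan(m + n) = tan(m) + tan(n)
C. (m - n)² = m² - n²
A

A: holds — e.g. at (5, 8), both sides equal 2197.
B: fails at (4, 5) — LHS = tan(9) ≈ -0.4523, RHS = tan(5) + tan(4) ≈ -2.223.
C: fails at (1, 5) — LHS = 16, RHS = -24.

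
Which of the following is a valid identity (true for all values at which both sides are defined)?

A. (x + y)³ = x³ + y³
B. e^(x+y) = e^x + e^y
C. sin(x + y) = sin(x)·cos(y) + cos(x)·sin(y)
A: fails at (1, 2) — LHS = 27, RHS = 9.
B: fails at (6, 7) — LHS = e^13 ≈ 442413.4, RHS = e^6 + e^7 ≈ 1500.
C: holds — e.g. at (2, 3), both sides equal sin(5) ≈ -0.9589.

Answer: C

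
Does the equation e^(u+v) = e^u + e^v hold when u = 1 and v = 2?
Substituting u = 1, v = 2:

LHS = e^(1+2) = e^3 ≈ 20.09
RHS = e^1 + e^2 = e + e^2 ≈ 10.11

LHS ≠ RHS, so the equation does not hold at this point.

Answer: Fails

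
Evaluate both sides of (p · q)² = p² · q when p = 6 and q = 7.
LHS = (6 · 7)² = 1764
RHS = 6² · 7 = 252

LHS ≠ RHS, so the equation does not hold here.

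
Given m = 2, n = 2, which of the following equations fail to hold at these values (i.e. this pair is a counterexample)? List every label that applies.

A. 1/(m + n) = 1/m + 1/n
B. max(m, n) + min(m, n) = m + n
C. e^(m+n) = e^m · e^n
A

Evaluating each claim at the given values:
A. LHS = 1/4, RHS = 1 → fails here (LHS ≠ RHS)
B. LHS = 4, RHS = 4 → holds here (LHS = RHS)
C. LHS = e^4 ≈ 54.6, RHS = e^4 ≈ 54.6 → holds here (LHS = RHS)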